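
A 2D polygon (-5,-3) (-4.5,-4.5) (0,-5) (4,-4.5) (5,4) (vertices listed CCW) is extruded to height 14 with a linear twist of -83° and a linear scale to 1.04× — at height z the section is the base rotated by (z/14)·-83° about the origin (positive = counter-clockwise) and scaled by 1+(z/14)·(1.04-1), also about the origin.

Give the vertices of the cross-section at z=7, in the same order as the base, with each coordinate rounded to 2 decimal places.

t = z/height = 7/14 = 0.5
s = 1 + (scale-1)·z/height = 1 + (1.04-1)·7/14 = 1.020000
θ = twist·z/height = -83°·7/14 = -41.5000° = -0.724312 rad
cos θ = 0.748956, sin θ = -0.662620 (intermediates below are computed at full precision and shown rounded to 5 d.p.)
v1: (-5,-3) → rotate → (-5.73264,1.06623) → ×s → (-5.84729,1.08756) → (-5.85,1.09)
v2: (-4.5,-4.5) → rotate → (-6.35209,-0.38851) → ×s → (-6.47913,-0.39628) → (-6.48,-0.40)
v3: (0,-5) → rotate → (-3.31310,-3.74478) → ×s → (-3.37936,-3.81967) → (-3.38,-3.82)
v4: (4,-4.5) → rotate → (0.01403,-6.02078) → ×s → (0.01431,-6.14120) → (0.01,-6.14)
v5: (5,4) → rotate → (6.39526,-0.31728) → ×s → (6.52316,-0.32362) → (6.52,-0.32)

Cross-section at z=7: (-5.85,1.09) (-6.48,-0.40) (-3.38,-3.82) (0.01,-6.14) (6.52,-0.32)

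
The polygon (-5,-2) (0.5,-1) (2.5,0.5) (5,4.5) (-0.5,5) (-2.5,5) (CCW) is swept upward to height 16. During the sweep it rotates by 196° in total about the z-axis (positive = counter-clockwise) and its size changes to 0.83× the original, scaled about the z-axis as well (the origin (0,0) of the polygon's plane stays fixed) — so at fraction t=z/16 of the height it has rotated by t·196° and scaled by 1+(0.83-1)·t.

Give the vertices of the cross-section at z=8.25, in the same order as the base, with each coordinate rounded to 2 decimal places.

Cross-section at z=8.25: (2.67,-4.13) (0.81,0.62) (-0.89,2.15) (-4.90,3.69) (-4.39,-1.32) (-4.04,-3.11)

t = z/height = 8.25/16 = 0.515625
s = 1 + (scale-1)·z/height = 1 + (0.83-1)·8.25/16 = 0.912344
θ = twist·z/height = 196°·8.25/16 = 101.0625° = 1.763873 rad
cos θ = -0.191880, sin θ = 0.981418 (intermediates below are computed at full precision and shown rounded to 5 d.p.)
v1: (-5,-2) → rotate → (2.92224,-4.52333) → ×s → (2.66608,-4.12683) → (2.67,-4.13)
v2: (0.5,-1) → rotate → (0.88548,0.68259) → ×s → (0.80786,0.62276) → (0.81,0.62)
v3: (2.5,0.5) → rotate → (-0.97041,2.35761) → ×s → (-0.88535,2.15095) → (-0.89,2.15)
v4: (5,4.5) → rotate → (-5.37578,4.04363) → ×s → (-4.90456,3.68918) → (-4.90,3.69)
v5: (-0.5,5) → rotate → (-4.81115,-1.45011) → ×s → (-4.38942,-1.32300) → (-4.39,-1.32)
v6: (-2.5,5) → rotate → (-4.42739,-3.41294) → ×s → (-4.03930,-3.11378) → (-4.04,-3.11)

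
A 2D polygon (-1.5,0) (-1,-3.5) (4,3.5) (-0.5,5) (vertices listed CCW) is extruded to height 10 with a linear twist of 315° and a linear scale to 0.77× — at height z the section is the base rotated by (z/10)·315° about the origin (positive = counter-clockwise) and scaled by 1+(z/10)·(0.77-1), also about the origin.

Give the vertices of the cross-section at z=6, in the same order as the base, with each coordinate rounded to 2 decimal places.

Cross-section at z=6: (1.28,0.20) (0.38,3.11) (-2.93,-3.52) (1.10,-4.19)

t = z/height = 6/10 = 0.6
s = 1 + (scale-1)·z/height = 1 + (0.77-1)·6/10 = 0.862000
θ = twist·z/height = 315°·6/10 = 189.0000° = 3.298672 rad
cos θ = -0.987688, sin θ = -0.156434 (intermediates below are computed at full precision and shown rounded to 5 d.p.)
v1: (-1.5,0) → rotate → (1.48153,0.23465) → ×s → (1.27708,0.20227) → (1.28,0.20)
v2: (-1,-3.5) → rotate → (0.44017,3.61334) → ×s → (0.37942,3.11470) → (0.38,3.11)
v3: (4,3.5) → rotate → (-3.40323,-4.08265) → ×s → (-2.93359,-3.51924) → (-2.93,-3.52)
v4: (-0.5,5) → rotate → (1.27602,-4.86022) → ×s → (1.09993,-4.18951) → (1.10,-4.19)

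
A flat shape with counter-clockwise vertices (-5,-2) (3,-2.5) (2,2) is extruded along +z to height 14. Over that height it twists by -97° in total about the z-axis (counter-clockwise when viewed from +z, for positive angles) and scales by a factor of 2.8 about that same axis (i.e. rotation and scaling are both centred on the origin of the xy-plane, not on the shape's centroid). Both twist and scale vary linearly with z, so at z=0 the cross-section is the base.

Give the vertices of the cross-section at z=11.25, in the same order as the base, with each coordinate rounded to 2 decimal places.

Cross-section at z=11.25: (-7.34,10.94) (-4.45,-8.45) (5.81,-3.76)

t = z/height = 11.25/14 = 0.803571
s = 1 + (scale-1)·z/height = 1 + (2.8-1)·11.25/14 = 2.446429
θ = twist·z/height = -97°·11.25/14 = -77.9464° = -1.360422 rad
cos θ = 0.208826, sin θ = -0.977953 (intermediates below are computed at full precision and shown rounded to 5 d.p.)
v1: (-5,-2) → rotate → (-3.00004,4.47211) → ×s → (-7.33937,10.94070) → (-7.34,10.94)
v2: (3,-2.5) → rotate → (-1.81840,-3.45592) → ×s → (-4.44859,-8.45467) → (-4.45,-8.45)
v3: (2,2) → rotate → (2.37356,-1.53825) → ×s → (5.80674,-3.76323) → (5.81,-3.76)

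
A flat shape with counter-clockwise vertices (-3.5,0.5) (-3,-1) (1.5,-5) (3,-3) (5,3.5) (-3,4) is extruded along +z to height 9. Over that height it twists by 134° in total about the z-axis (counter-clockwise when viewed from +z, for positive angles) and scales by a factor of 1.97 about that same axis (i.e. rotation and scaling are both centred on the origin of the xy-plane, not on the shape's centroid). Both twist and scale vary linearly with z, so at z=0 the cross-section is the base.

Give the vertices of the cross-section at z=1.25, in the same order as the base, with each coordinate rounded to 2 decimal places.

t = z/height = 1.25/9 = 0.138889
s = 1 + (scale-1)·z/height = 1 + (1.97-1)·1.25/9 = 1.134722
θ = twist·z/height = 134°·1.25/9 = 18.6111° = 0.324825 rad
cos θ = 0.947707, sin θ = 0.319143 (intermediates below are computed at full precision and shown rounded to 5 d.p.)
v1: (-3.5,0.5) → rotate → (-3.47654,-0.64315) → ×s → (-3.94491,-0.72979) → (-3.94,-0.73)
v2: (-3,-1) → rotate → (-2.52398,-1.90514) → ×s → (-2.86401,-2.16180) → (-2.86,-2.16)
v3: (1.5,-5) → rotate → (3.01728,-4.25982) → ×s → (3.42377,-4.83371) → (3.42,-4.83)
v4: (3,-3) → rotate → (3.80055,-1.88569) → ×s → (4.31257,-2.13973) → (4.31,-2.14)
v5: (5,3.5) → rotate → (3.62153,4.91269) → ×s → (4.10943,5.57454) → (4.11,5.57)
v6: (-3,4) → rotate → (-4.11969,2.83340) → ×s → (-4.67471,3.21512) → (-4.67,3.22)

Cross-section at z=1.25: (-3.94,-0.73) (-2.86,-2.16) (3.42,-4.83) (4.31,-2.14) (4.11,5.57) (-4.67,3.22)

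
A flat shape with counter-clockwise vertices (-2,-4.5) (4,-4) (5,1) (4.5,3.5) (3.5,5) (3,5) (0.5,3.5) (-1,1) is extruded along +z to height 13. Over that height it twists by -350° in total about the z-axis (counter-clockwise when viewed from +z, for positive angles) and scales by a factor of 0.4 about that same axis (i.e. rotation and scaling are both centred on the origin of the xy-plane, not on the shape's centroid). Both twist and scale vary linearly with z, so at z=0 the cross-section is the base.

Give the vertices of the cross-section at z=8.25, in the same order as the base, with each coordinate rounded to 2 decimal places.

Cross-section at z=8.25: (2.79,1.24) (-0.18,3.50) (-2.71,1.62) (-3.52,0.26) (-3.68,-0.84) (-3.45,-1.05) (-1.68,-1.40) (0.04,-0.87)

t = z/height = 8.25/13 = 0.634615
s = 1 + (scale-1)·z/height = 1 + (0.4-1)·8.25/13 = 0.619231
θ = twist·z/height = -350°·8.25/13 = -222.1154° = -3.876645 rad
cos θ = -0.741796, sin θ = 0.670626 (intermediates below are computed at full precision and shown rounded to 5 d.p.)
v1: (-2,-4.5) → rotate → (4.50141,1.99683) → ×s → (2.78741,1.23650) → (2.79,1.24)
v2: (4,-4) → rotate → (-0.28468,5.64969) → ×s → (-0.17628,3.49846) → (-0.18,3.50)
v3: (5,1) → rotate → (-4.37960,2.61133) → ×s → (-2.71199,1.61702) → (-2.71,1.62)
v4: (4.5,3.5) → rotate → (-5.68527,0.42153) → ×s → (-3.52050,0.26102) → (-3.52,0.26)
v5: (3.5,5) → rotate → (-5.94941,-1.36179) → ×s → (-3.68406,-0.84326) → (-3.68,-0.84)
v6: (3,5) → rotate → (-5.57852,-1.69710) → ×s → (-3.45439,-1.05090) → (-3.45,-1.05)
v7: (0.5,3.5) → rotate → (-2.71809,-2.26097) → ×s → (-1.68312,-1.40006) → (-1.68,-1.40)
v8: (-1,1) → rotate → (0.07117,-1.41242) → ×s → (0.04407,-0.87461) → (0.04,-0.87)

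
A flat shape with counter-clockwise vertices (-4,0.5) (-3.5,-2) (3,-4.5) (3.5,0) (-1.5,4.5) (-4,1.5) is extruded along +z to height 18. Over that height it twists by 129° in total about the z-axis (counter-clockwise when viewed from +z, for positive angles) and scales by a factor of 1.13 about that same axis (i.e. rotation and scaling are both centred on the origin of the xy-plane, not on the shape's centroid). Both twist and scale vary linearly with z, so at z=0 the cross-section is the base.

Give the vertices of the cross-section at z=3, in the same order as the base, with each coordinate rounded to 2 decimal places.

Cross-section at z=3: (-3.99,-1.02) (-2.58,-3.21) (4.54,-3.15) (3.33,1.31) (-3.11,3.72) (-4.36,-0.07)

t = z/height = 3/18 = 0.166667
s = 1 + (scale-1)·z/height = 1 + (1.13-1)·3/18 = 1.021667
θ = twist·z/height = 129°·3/18 = 21.5000° = 0.375246 rad
cos θ = 0.930418, sin θ = 0.366501 (intermediates below are computed at full precision and shown rounded to 5 d.p.)
v1: (-4,0.5) → rotate → (-3.90492,-1.00080) → ×s → (-3.98953,-1.02248) → (-3.99,-1.02)
v2: (-3.5,-2) → rotate → (-2.52346,-3.14359) → ×s → (-2.57813,-3.21170) → (-2.58,-3.21)
v3: (3,-4.5) → rotate → (4.44051,-3.08738) → ×s → (4.53672,-3.15427) → (4.54,-3.15)
v4: (3.5,0) → rotate → (3.25646,1.28275) → ×s → (3.32702,1.31055) → (3.33,1.31)
v5: (-1.5,4.5) → rotate → (-3.04488,3.63713) → ×s → (-3.11085,3.71593) → (-3.11,3.72)
v6: (-4,1.5) → rotate → (-4.27142,-0.07038) → ×s → (-4.36397,-0.07190) → (-4.36,-0.07)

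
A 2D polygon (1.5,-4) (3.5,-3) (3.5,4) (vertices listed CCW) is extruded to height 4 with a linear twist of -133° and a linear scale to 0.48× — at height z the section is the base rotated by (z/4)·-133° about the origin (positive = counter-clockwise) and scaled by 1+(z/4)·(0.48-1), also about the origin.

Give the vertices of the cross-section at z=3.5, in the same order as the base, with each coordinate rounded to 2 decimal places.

t = z/height = 3.5/4 = 0.875
s = 1 + (scale-1)·z/height = 1 + (0.48-1)·3.5/4 = 0.545000
θ = twist·z/height = -133°·3.5/4 = -116.3750° = -2.031127 rad
cos θ = -0.444244, sin θ = -0.895906 (intermediates below are computed at full precision and shown rounded to 5 d.p.)
v1: (1.5,-4) → rotate → (-4.24999,0.43312) → ×s → (-2.31624,0.23605) → (-2.32,0.24)
v2: (3.5,-3) → rotate → (-4.24257,-1.80294) → ×s → (-2.31220,-0.98260) → (-2.31,-0.98)
v3: (3.5,4) → rotate → (2.02877,-4.91265) → ×s → (1.10568,-2.67739) → (1.11,-2.68)

Cross-section at z=3.5: (-2.32,0.24) (-2.31,-0.98) (1.11,-2.68)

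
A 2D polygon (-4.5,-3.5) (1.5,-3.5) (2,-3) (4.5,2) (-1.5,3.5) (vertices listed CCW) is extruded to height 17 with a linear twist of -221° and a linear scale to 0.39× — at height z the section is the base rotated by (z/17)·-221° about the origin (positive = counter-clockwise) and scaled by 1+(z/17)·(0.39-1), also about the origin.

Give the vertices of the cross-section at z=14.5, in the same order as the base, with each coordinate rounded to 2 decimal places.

Cross-section at z=14.5: (2.38,1.34) (-0.46,1.77) (-0.74,1.57) (-2.28,-0.63) (0.46,-1.77)

t = z/height = 14.5/17 = 0.852941
s = 1 + (scale-1)·z/height = 1 + (0.39-1)·14.5/17 = 0.479706
θ = twist·z/height = -221°·14.5/17 = -188.5000° = -3.289946 rad
cos θ = -0.989016, sin θ = 0.147809 (intermediates below are computed at full precision and shown rounded to 5 d.p.)
v1: (-4.5,-3.5) → rotate → (4.96790,2.79641) → ×s → (2.38313,1.34146) → (2.38,1.34)
v2: (1.5,-3.5) → rotate → (-0.96619,3.68327) → ×s → (-0.46349,1.76689) → (-0.46,1.77)
v3: (2,-3) → rotate → (-1.53460,3.26267) → ×s → (-0.73616,1.56512) → (-0.74,1.57)
v4: (4.5,2) → rotate → (-4.74619,-1.31289) → ×s → (-2.27678,-0.62980) → (-2.28,-0.63)
v5: (-1.5,3.5) → rotate → (0.96619,-3.68327) → ×s → (0.46349,-1.76689) → (0.46,-1.77)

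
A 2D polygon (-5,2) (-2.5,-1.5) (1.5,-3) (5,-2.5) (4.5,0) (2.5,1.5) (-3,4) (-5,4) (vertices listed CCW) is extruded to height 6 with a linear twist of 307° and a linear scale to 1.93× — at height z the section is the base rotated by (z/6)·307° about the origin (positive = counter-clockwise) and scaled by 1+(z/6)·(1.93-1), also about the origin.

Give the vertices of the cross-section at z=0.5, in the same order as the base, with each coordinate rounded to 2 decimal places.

Cross-section at z=0.5: (-5.79,-0.38) (-1.73,-2.62) (2.85,-2.22) (6.02,-0.10) (4.37,2.09) (1.73,2.62) (-4.78,2.49) (-6.72,1.56)

t = z/height = 0.5/6 = 0.0833333
s = 1 + (scale-1)·z/height = 1 + (1.93-1)·0.5/6 = 1.077500
θ = twist·z/height = 307°·0.5/6 = 25.5833° = 0.446513 rad
cos θ = 0.901958, sin θ = 0.431823 (intermediates below are computed at full precision and shown rounded to 5 d.p.)
v1: (-5,2) → rotate → (-5.37344,-0.35520) → ×s → (-5.78988,-0.38273) → (-5.79,-0.38)
v2: (-2.5,-1.5) → rotate → (-1.60716,-2.43250) → ×s → (-1.73172,-2.62101) → (-1.73,-2.62)
v3: (1.5,-3) → rotate → (2.64841,-2.05814) → ×s → (2.85366,-2.21765) → (2.85,-2.22)
v4: (5,-2.5) → rotate → (5.58935,-0.09578) → ×s → (6.02252,-0.10320) → (6.02,-0.10)
v5: (4.5,0) → rotate → (4.05881,1.94321) → ×s → (4.37337,2.09380) → (4.37,2.09)
v6: (2.5,1.5) → rotate → (1.60716,2.43250) → ×s → (1.73172,2.62101) → (1.73,2.62)
v7: (-3,4) → rotate → (-4.43317,2.31236) → ×s → (-4.77674,2.49157) → (-4.78,2.49)
v8: (-5,4) → rotate → (-6.23708,1.44872) → ×s → (-6.72046,1.56099) → (-6.72,1.56)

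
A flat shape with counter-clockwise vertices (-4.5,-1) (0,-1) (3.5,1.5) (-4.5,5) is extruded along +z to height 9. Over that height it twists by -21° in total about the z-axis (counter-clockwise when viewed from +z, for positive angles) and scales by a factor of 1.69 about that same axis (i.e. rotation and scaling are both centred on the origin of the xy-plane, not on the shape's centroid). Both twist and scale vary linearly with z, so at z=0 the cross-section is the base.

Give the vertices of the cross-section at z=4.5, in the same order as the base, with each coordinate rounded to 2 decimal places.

t = z/height = 4.5/9 = 0.5
s = 1 + (scale-1)·z/height = 1 + (1.69-1)·4.5/9 = 1.345000
θ = twist·z/height = -21°·4.5/9 = -10.5000° = -0.183260 rad
cos θ = 0.983255, sin θ = -0.182236 (intermediates below are computed at full precision and shown rounded to 5 d.p.)
v1: (-4.5,-1) → rotate → (-4.60688,-0.16320) → ×s → (-6.19626,-0.21950) → (-6.20,-0.22)
v2: (0,-1) → rotate → (-0.18224,-0.98325) → ×s → (-0.24511,-1.32248) → (-0.25,-1.32)
v3: (3.5,1.5) → rotate → (3.71475,0.83706) → ×s → (4.99633,1.12584) → (5.00,1.13)
v4: (-4.5,5) → rotate → (-3.51347,5.73633) → ×s → (-4.72562,7.71537) → (-4.73,7.72)

Cross-section at z=4.5: (-6.20,-0.22) (-0.25,-1.32) (5.00,1.13) (-4.73,7.72)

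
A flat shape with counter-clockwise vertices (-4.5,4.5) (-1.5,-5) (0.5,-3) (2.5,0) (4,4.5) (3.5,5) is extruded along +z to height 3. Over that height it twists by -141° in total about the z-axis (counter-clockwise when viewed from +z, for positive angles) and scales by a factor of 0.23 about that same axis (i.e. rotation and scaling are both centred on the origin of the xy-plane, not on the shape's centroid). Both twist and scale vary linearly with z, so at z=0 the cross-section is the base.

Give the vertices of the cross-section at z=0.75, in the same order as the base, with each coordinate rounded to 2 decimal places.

t = z/height = 0.75/3 = 0.25
s = 1 + (scale-1)·z/height = 1 + (0.23-1)·0.75/3 = 0.807500
θ = twist·z/height = -141°·0.75/3 = -35.2500° = -0.615229 rad
cos θ = 0.816642, sin θ = -0.577145 (intermediates below are computed at full precision and shown rounded to 5 d.p.)
v1: (-4.5,4.5) → rotate → (-1.07773,6.27204) → ×s → (-0.87027,5.06467) → (-0.87,5.06)
v2: (-1.5,-5) → rotate → (-4.11069,-3.21749) → ×s → (-3.31938,-2.59812) → (-3.32,-2.60)
v3: (0.5,-3) → rotate → (-1.32311,-2.73850) → ×s → (-1.06842,-2.21134) → (-1.07,-2.21)
v4: (2.5,0) → rotate → (2.04160,-1.44286) → ×s → (1.64860,-1.16511) → (1.65,-1.17)
v5: (4,4.5) → rotate → (5.86372,1.36631) → ×s → (4.73495,1.10329) → (4.73,1.10)
v6: (3.5,5) → rotate → (5.74397,2.06320) → ×s → (4.63826,1.66603) → (4.64,1.67)

Cross-section at z=0.75: (-0.87,5.06) (-3.32,-2.60) (-1.07,-2.21) (1.65,-1.17) (4.73,1.10) (4.64,1.67)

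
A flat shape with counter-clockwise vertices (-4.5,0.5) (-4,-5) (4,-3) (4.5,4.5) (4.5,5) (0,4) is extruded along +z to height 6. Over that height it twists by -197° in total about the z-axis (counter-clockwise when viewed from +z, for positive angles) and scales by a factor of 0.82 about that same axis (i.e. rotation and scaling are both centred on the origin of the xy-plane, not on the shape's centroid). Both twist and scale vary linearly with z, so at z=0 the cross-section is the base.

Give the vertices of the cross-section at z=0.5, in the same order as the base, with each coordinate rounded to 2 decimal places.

t = z/height = 0.5/6 = 0.0833333
s = 1 + (scale-1)·z/height = 1 + (0.82-1)·0.5/6 = 0.985000
θ = twist·z/height = -197°·0.5/6 = -16.4167° = -0.286525 rad
cos θ = 0.959232, sin θ = -0.282620 (intermediates below are computed at full precision and shown rounded to 5 d.p.)
v1: (-4.5,0.5) → rotate → (-4.17523,1.75141) → ×s → (-4.11260,1.72514) → (-4.11,1.73)
v2: (-4,-5) → rotate → (-5.25003,-3.66568) → ×s → (-5.17128,-3.61069) → (-5.17,-3.61)
v3: (4,-3) → rotate → (2.98907,-4.00818) → ×s → (2.94423,-3.94805) → (2.94,-3.95)
v4: (4.5,4.5) → rotate → (5.58834,3.04475) → ×s → (5.50451,2.99908) → (5.50,3.00)
v5: (4.5,5) → rotate → (5.72965,3.52437) → ×s → (5.64370,3.47150) → (5.64,3.47)
v6: (0,4) → rotate → (1.13048,3.83693) → ×s → (1.11352,3.77937) → (1.11,3.78)

Cross-section at z=0.5: (-4.11,1.73) (-5.17,-3.61) (2.94,-3.95) (5.50,3.00) (5.64,3.47) (1.11,3.78)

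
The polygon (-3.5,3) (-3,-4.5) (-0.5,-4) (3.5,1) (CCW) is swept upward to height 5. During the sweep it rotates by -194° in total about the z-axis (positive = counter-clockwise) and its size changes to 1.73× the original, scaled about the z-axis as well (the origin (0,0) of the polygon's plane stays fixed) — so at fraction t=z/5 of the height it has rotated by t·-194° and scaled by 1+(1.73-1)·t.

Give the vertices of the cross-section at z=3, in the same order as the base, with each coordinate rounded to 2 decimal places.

Cross-section at z=3: (6.10,2.59) (-3.88,6.74) (-4.83,3.20) (-0.95,-5.15)

t = z/height = 3/5 = 0.6
s = 1 + (scale-1)·z/height = 1 + (1.73-1)·3/5 = 1.438000
θ = twist·z/height = -194°·3/5 = -116.4000° = -2.031563 rad
cos θ = -0.444635, sin θ = -0.895712 (intermediates below are computed at full precision and shown rounded to 5 d.p.)
v1: (-3.5,3) → rotate → (4.24336,1.80109) → ×s → (6.10195,2.58996) → (6.10,2.59)
v2: (-3,-4.5) → rotate → (-2.69680,4.68799) → ×s → (-3.87799,6.74133) → (-3.88,6.74)
v3: (-0.5,-4) → rotate → (-3.36053,2.22640) → ×s → (-4.83244,3.20156) → (-4.83,3.20)
v4: (3.5,1) → rotate → (-0.66051,-3.57963) → ×s → (-0.94982,-5.14750) → (-0.95,-5.15)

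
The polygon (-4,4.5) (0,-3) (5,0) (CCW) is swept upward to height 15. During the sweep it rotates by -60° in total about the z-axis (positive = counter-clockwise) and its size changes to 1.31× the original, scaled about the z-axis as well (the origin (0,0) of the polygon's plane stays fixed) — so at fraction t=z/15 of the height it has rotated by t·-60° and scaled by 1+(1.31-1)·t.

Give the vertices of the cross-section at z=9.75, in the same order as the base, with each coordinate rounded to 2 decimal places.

Cross-section at z=9.75: (-0.33,7.23) (-2.27,-2.80) (4.67,-3.78)

t = z/height = 9.75/15 = 0.65
s = 1 + (scale-1)·z/height = 1 + (1.31-1)·9.75/15 = 1.201500
θ = twist·z/height = -60°·9.75/15 = -39.0000° = -0.680678 rad
cos θ = 0.777146, sin θ = -0.629320 (intermediates below are computed at full precision and shown rounded to 5 d.p.)
v1: (-4,4.5) → rotate → (-0.27664,6.01444) → ×s → (-0.33239,7.22635) → (-0.33,7.23)
v2: (0,-3) → rotate → (-1.88796,-2.33144) → ×s → (-2.26839,-2.80122) → (-2.27,-2.80)
v3: (5,0) → rotate → (3.88573,-3.14660) → ×s → (4.66870,-3.78064) → (4.67,-3.78)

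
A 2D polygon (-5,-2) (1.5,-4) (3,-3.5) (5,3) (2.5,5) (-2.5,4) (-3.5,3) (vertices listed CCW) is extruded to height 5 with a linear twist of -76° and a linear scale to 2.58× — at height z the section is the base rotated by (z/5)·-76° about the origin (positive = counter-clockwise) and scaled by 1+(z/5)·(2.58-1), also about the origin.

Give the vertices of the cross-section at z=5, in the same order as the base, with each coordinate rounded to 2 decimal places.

Cross-section at z=5: (-8.13,11.27) (-9.08,-6.25) (-6.89,-9.69) (10.63,-10.64) (14.08,-3.14) (8.45,8.76) (5.33,10.63)

t = z/height = 5/5 = 1
s = 1 + (scale-1)·z/height = 1 + (2.58-1)·5/5 = 2.580000
θ = twist·z/height = -76°·5/5 = -76.0000° = -1.326450 rad
cos θ = 0.241922, sin θ = -0.970296 (intermediates below are computed at full precision and shown rounded to 5 d.p.)
v1: (-5,-2) → rotate → (-3.15020,4.36763) → ×s → (-8.12752,11.26850) → (-8.13,11.27)
v2: (1.5,-4) → rotate → (-3.51830,-2.42313) → ×s → (-9.07721,-6.25168) → (-9.08,-6.25)
v3: (3,-3.5) → rotate → (-2.67027,-3.75761) → ×s → (-6.88929,-9.69464) → (-6.89,-9.69)
v4: (5,3) → rotate → (4.12050,-4.12571) → ×s → (10.63088,-10.64434) → (10.63,-10.64)
v5: (2.5,5) → rotate → (5.45628,-1.21613) → ×s → (14.07721,-3.13761) → (14.08,-3.14)
v6: (-2.5,4) → rotate → (3.27638,3.39343) → ×s → (8.45306,8.75504) → (8.45,8.76)
v7: (-3.5,3) → rotate → (2.06416,4.12180) → ×s → (5.32553,10.63425) → (5.33,10.63)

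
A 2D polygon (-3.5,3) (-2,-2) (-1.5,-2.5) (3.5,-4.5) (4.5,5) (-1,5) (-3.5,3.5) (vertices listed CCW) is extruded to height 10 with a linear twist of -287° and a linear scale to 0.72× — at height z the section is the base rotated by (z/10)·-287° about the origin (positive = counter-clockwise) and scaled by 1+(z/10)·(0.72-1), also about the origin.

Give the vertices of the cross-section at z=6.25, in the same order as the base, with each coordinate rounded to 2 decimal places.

t = z/height = 6.25/10 = 0.625
s = 1 + (scale-1)·z/height = 1 + (0.72-1)·6.25/10 = 0.825000
θ = twist·z/height = -287°·6.25/10 = -179.3750° = -3.130684 rad
cos θ = -0.999941, sin θ = -0.010908 (intermediates below are computed at full precision and shown rounded to 5 d.p.)
v1: (-3.5,3) → rotate → (3.53252,-2.96164) → ×s → (2.91433,-2.44336) → (2.91,-2.44)
v2: (-2,-2) → rotate → (1.97806,2.02170) → ×s → (1.63190,1.66790) → (1.63,1.67)
v3: (-1.5,-2.5) → rotate → (1.47264,2.51621) → ×s → (1.21493,2.07588) → (1.21,2.08)
v4: (3.5,-4.5) → rotate → (-3.54888,4.46155) → ×s → (-2.92782,3.68078) → (-2.93,3.68)
v5: (4.5,5) → rotate → (-4.44519,-5.04879) → ×s → (-3.66728,-4.16525) → (-3.67,-4.17)
v6: (-1,5) → rotate → (1.05448,-4.98879) → ×s → (0.86995,-4.11576) → (0.87,-4.12)
v7: (-3.5,3.5) → rotate → (3.53797,-3.46161) → ×s → (2.91883,-2.85583) → (2.92,-2.86)

Cross-section at z=6.25: (2.91,-2.44) (1.63,1.67) (1.21,2.08) (-2.93,3.68) (-3.67,-4.17) (0.87,-4.12) (2.92,-2.86)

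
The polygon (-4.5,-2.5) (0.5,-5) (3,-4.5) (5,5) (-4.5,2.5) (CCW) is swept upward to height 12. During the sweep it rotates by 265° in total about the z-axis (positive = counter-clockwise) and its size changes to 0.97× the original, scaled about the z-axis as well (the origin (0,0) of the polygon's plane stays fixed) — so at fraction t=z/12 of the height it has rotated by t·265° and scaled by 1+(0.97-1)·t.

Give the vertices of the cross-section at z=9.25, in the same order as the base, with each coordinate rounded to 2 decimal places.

t = z/height = 9.25/12 = 0.770833
s = 1 + (scale-1)·z/height = 1 + (0.97-1)·9.25/12 = 0.976875
θ = twist·z/height = 265°·9.25/12 = 204.2708° = 3.565199 rad
cos θ = -0.911613, sin θ = -0.411050 (intermediates below are computed at full precision and shown rounded to 5 d.p.)
v1: (-4.5,-2.5) → rotate → (3.07463,4.12876) → ×s → (3.00353,4.03328) → (3.00,4.03)
v2: (0.5,-5) → rotate → (-2.51106,4.35254) → ×s → (-2.45299,4.25189) → (-2.45,4.25)
v3: (3,-4.5) → rotate → (-4.58456,2.86911) → ×s → (-4.47855,2.80276) → (-4.48,2.80)
v4: (5,5) → rotate → (-2.50281,-6.61331) → ×s → (-2.44493,-6.46038) → (-2.44,-6.46)
v5: (-4.5,2.5) → rotate → (5.12988,-0.42931) → ×s → (5.01125,-0.41938) → (5.01,-0.42)

Cross-section at z=9.25: (3.00,4.03) (-2.45,4.25) (-4.48,2.80) (-2.44,-6.46) (5.01,-0.42)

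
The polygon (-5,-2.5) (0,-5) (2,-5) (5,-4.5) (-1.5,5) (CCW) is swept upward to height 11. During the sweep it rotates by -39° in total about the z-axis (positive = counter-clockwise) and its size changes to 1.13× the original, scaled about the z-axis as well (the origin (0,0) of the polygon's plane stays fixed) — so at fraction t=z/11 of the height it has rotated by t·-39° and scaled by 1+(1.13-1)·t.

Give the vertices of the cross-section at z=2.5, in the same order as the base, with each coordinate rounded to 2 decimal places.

t = z/height = 2.5/11 = 0.227273
s = 1 + (scale-1)·z/height = 1 + (1.13-1)·2.5/11 = 1.029545
θ = twist·z/height = -39°·2.5/11 = -8.8636° = -0.154700 rad
cos θ = 0.988058, sin θ = -0.154083 (intermediates below are computed at full precision and shown rounded to 5 d.p.)
v1: (-5,-2.5) → rotate → (-5.32550,-1.69973) → ×s → (-5.48284,-1.74995) → (-5.48,-1.75)
v2: (0,-5) → rotate → (-0.77042,-4.94029) → ×s → (-0.79318,-5.08625) → (-0.79,-5.09)
v3: (2,-5) → rotate → (1.20570,-5.24846) → ×s → (1.24132,-5.40352) → (1.24,-5.40)
v4: (5,-4.5) → rotate → (4.24691,-5.21668) → ×s → (4.37239,-5.37081) → (4.37,-5.37)
v5: (-1.5,5) → rotate → (-0.71167,5.17141) → ×s → (-0.73270,5.32421) → (-0.73,5.32)

Cross-section at z=2.5: (-5.48,-1.75) (-0.79,-5.09) (1.24,-5.40) (4.37,-5.37) (-0.73,5.32)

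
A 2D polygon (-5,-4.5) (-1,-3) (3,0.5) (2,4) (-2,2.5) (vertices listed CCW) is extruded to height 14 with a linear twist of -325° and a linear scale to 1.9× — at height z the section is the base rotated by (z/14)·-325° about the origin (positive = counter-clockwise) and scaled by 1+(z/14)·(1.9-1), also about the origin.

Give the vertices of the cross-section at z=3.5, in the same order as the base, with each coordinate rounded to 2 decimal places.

t = z/height = 3.5/14 = 0.25
s = 1 + (scale-1)·z/height = 1 + (1.9-1)·3.5/14 = 1.225000
θ = twist·z/height = -325°·3.5/14 = -81.2500° = -1.418080 rad
cos θ = 0.152123, sin θ = -0.988362 (intermediates below are computed at full precision and shown rounded to 5 d.p.)
v1: (-5,-4.5) → rotate → (-5.20824,4.25725) → ×s → (-6.38010,5.21513) → (-6.38,5.22)
v2: (-1,-3) → rotate → (-3.11721,0.53199) → ×s → (-3.81858,0.65169) → (-3.82,0.65)
v3: (3,0.5) → rotate → (0.95055,-2.88902) → ×s → (1.16442,-3.53905) → (1.16,-3.54)
v4: (2,4) → rotate → (4.25769,-1.36823) → ×s → (5.21567,-1.67608) → (5.22,-1.68)
v5: (-2,2.5) → rotate → (2.16666,2.35703) → ×s → (2.65415,2.88736) → (2.65,2.89)

Cross-section at z=3.5: (-6.38,5.22) (-3.82,0.65) (1.16,-3.54) (5.22,-1.68) (2.65,2.89)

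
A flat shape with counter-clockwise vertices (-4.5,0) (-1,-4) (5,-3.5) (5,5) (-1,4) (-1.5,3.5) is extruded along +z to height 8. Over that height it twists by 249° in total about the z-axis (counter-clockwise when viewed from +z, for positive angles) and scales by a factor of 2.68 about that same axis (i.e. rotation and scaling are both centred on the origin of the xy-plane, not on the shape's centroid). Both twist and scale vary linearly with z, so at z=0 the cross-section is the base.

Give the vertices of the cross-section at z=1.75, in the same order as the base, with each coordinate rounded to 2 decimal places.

t = z/height = 1.75/8 = 0.21875
s = 1 + (scale-1)·z/height = 1 + (2.68-1)·1.75/8 = 1.367500
θ = twist·z/height = 249°·1.75/8 = 54.4688° = 0.950659 rad
cos θ = 0.581147, sin θ = 0.813799 (intermediates below are computed at full precision and shown rounded to 5 d.p.)
v1: (-4.5,0) → rotate → (-2.61516,-3.66209) → ×s → (-3.57623,-5.00791) → (-3.58,-5.01)
v2: (-1,-4) → rotate → (2.67405,-3.13839) → ×s → (3.65676,-4.29174) → (3.66,-4.29)
v3: (5,-3.5) → rotate → (5.75403,2.03498) → ×s → (7.86864,2.78283) → (7.87,2.78)
v4: (5,5) → rotate → (-1.16326,6.97473) → ×s → (-1.59076,9.53794) → (-1.59,9.54)
v5: (-1,4) → rotate → (-3.83634,1.51079) → ×s → (-5.24620,2.06600) → (-5.25,2.07)
v6: (-1.5,3.5) → rotate → (-3.72002,0.81332) → ×s → (-5.08712,1.11221) → (-5.09,1.11)

Cross-section at z=1.75: (-3.58,-5.01) (3.66,-4.29) (7.87,2.78) (-1.59,9.54) (-5.25,2.07) (-5.09,1.11)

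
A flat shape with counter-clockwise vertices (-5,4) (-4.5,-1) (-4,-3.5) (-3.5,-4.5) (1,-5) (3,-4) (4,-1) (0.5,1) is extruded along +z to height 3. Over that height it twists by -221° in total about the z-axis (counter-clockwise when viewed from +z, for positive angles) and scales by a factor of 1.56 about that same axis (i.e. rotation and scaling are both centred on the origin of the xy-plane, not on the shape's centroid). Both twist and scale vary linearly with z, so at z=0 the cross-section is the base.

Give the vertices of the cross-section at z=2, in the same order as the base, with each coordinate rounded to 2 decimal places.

Cross-section at z=2: (8.75,-0.92) (4.46,4.49) (2.03,7.01) (0.71,7.80) (-4.86,5.04) (-6.43,2.40) (-5.37,-1.81) (0.16,-1.53)

t = z/height = 2/3 = 0.666667
s = 1 + (scale-1)·z/height = 1 + (1.56-1)·2/3 = 1.373333
θ = twist·z/height = -221°·2/3 = -147.3333° = -2.571452 rad
cos θ = -0.841825, sin θ = -0.539751 (intermediates below are computed at full precision and shown rounded to 5 d.p.)
v1: (-5,4) → rotate → (6.36813,-0.66855) → ×s → (8.74556,-0.91814) → (8.75,-0.92)
v2: (-4.5,-1) → rotate → (3.24846,3.27070) → ×s → (4.46122,4.49177) → (4.46,4.49)
v3: (-4,-3.5) → rotate → (1.47817,5.10539) → ×s → (2.03002,7.01140) → (2.03,7.01)
v4: (-3.5,-4.5) → rotate → (0.51751,5.67734) → ×s → (0.71071,7.79688) → (0.71,7.80)
v5: (1,-5) → rotate → (-3.54058,3.66937) → ×s → (-4.86239,5.03927) → (-4.86,5.04)
v6: (3,-4) → rotate → (-4.68448,1.74805) → ×s → (-6.43335,2.40065) → (-6.43,2.40)
v7: (4,-1) → rotate → (-3.90705,-1.31718) → ×s → (-5.36568,-1.80892) → (-5.37,-1.81)
v8: (0.5,1) → rotate → (0.11884,-1.11170) → ×s → (0.16320,-1.52674) → (0.16,-1.53)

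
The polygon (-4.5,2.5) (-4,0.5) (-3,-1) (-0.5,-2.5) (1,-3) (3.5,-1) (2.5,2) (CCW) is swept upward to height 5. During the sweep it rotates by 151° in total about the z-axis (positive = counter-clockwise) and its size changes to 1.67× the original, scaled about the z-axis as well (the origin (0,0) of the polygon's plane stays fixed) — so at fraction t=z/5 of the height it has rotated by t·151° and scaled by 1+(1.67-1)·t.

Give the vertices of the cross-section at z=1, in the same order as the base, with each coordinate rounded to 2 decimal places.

Cross-section at z=1: (-5.84,-0.12) (-4.21,-1.79) (-2.37,-2.69) (0.94,-2.74) (2.69,-2.37) (4.00,1.02) (1.31,3.39)

t = z/height = 1/5 = 0.2
s = 1 + (scale-1)·z/height = 1 + (1.67-1)·1/5 = 1.134000
θ = twist·z/height = 151°·1/5 = 30.2000° = 0.527089 rad
cos θ = 0.864275, sin θ = 0.503020 (intermediates below are computed at full precision and shown rounded to 5 d.p.)
v1: (-4.5,2.5) → rotate → (-5.14679,-0.10290) → ×s → (-5.83646,-0.11669) → (-5.84,-0.12)
v2: (-4,0.5) → rotate → (-3.70861,-1.57994) → ×s → (-4.20556,-1.79165) → (-4.21,-1.79)
v3: (-3,-1) → rotate → (-2.08980,-2.37333) → ×s → (-2.36984,-2.69136) → (-2.37,-2.69)
v4: (-0.5,-2.5) → rotate → (0.82541,-2.41220) → ×s → (0.93602,-2.73543) → (0.94,-2.74)
v5: (1,-3) → rotate → (2.37333,-2.08980) → ×s → (2.69136,-2.36984) → (2.69,-2.37)
v6: (3.5,-1) → rotate → (3.52798,0.89630) → ×s → (4.00073,1.01640) → (4.00,1.02)
v7: (2.5,2) → rotate → (1.15465,2.98610) → ×s → (1.30937,3.38624) → (1.31,3.39)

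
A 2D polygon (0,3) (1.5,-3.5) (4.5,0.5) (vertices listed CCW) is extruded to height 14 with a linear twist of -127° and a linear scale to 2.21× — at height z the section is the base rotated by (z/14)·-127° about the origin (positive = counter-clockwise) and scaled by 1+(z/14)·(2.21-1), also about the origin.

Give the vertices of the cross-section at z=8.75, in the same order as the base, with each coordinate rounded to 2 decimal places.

Cross-section at z=8.75: (5.18,0.97) (-5.56,-3.72) (2.32,-7.61)

t = z/height = 8.75/14 = 0.625
s = 1 + (scale-1)·z/height = 1 + (2.21-1)·8.75/14 = 1.756250
θ = twist·z/height = -127°·8.75/14 = -79.3750° = -1.385355 rad
cos θ = 0.184380, sin θ = -0.982855 (intermediates below are computed at full precision and shown rounded to 5 d.p.)
v1: (0,3) → rotate → (2.94856,0.55314) → ×s → (5.17842,0.97145) → (5.18,0.97)
v2: (1.5,-3.5) → rotate → (-3.16342,-2.11961) → ×s → (-5.55576,-3.72257) → (-5.56,-3.72)
v3: (4.5,0.5) → rotate → (1.32114,-4.33066) → ×s → (2.32025,-7.60572) → (2.32,-7.61)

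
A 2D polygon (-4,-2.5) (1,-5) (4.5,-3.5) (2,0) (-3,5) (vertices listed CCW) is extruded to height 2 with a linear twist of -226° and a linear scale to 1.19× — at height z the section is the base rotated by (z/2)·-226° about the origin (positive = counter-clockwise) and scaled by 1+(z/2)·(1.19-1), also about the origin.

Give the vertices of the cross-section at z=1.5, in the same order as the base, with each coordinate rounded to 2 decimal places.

Cross-section at z=1.5: (3.97,3.64) (-2.16,5.41) (-5.78,2.99) (-2.25,-0.42) (4.41,-4.99)

t = z/height = 1.5/2 = 0.75
s = 1 + (scale-1)·z/height = 1 + (1.19-1)·1.5/2 = 1.142500
θ = twist·z/height = -226°·1.5/2 = -169.5000° = -2.958333 rad
cos θ = -0.983255, sin θ = -0.182236 (intermediates below are computed at full precision and shown rounded to 5 d.p.)
v1: (-4,-2.5) → rotate → (3.47743,3.18708) → ×s → (3.97296,3.64124) → (3.97,3.64)
v2: (1,-5) → rotate → (-1.89443,4.73404) → ×s → (-2.16439,5.40864) → (-2.16,5.41)
v3: (4.5,-3.5) → rotate → (-5.06247,2.62133) → ×s → (-5.78387,2.99487) → (-5.78,2.99)
v4: (2,0) → rotate → (-1.96651,-0.36447) → ×s → (-2.24674,-0.41641) → (-2.25,-0.42)
v5: (-3,5) → rotate → (3.86094,-4.36957) → ×s → (4.41113,-4.99223) → (4.41,-4.99)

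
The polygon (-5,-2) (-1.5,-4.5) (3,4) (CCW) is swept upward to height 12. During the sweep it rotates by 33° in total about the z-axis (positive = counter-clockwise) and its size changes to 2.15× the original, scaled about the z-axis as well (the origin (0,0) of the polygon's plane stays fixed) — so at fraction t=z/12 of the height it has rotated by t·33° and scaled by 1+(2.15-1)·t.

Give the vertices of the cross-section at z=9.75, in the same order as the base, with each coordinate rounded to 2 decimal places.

Cross-section at z=9.75: (-6.89,-7.82) (1.34,-9.08) (1.69,9.52)

t = z/height = 9.75/12 = 0.8125
s = 1 + (scale-1)·z/height = 1 + (2.15-1)·9.75/12 = 1.934375
θ = twist·z/height = 33°·9.75/12 = 26.8125° = 0.467966 rad
cos θ = 0.892487, sin θ = 0.451072 (intermediates below are computed at full precision and shown rounded to 5 d.p.)
v1: (-5,-2) → rotate → (-3.56029,-4.04034) → ×s → (-6.88694,-7.81553) → (-6.89,-7.82)
v2: (-1.5,-4.5) → rotate → (0.69109,-4.69280) → ×s → (1.33684,-9.07764) → (1.34,-9.08)
v3: (3,4) → rotate → (0.87317,4.92317) → ×s → (1.68904,9.52325) → (1.69,9.52)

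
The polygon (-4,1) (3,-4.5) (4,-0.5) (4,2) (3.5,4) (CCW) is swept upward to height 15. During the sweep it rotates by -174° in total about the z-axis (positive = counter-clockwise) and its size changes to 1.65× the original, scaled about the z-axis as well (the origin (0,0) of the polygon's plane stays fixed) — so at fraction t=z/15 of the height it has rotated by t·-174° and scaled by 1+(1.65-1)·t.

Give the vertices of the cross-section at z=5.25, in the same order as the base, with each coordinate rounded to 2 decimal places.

t = z/height = 5.25/15 = 0.35
s = 1 + (scale-1)·z/height = 1 + (1.65-1)·5.25/15 = 1.227500
θ = twist·z/height = -174°·5.25/15 = -60.9000° = -1.062906 rad
cos θ = 0.486335, sin θ = -0.873772 (intermediates below are computed at full precision and shown rounded to 5 d.p.)
v1: (-4,1) → rotate → (-1.07157,3.98142) → ×s → (-1.31535,4.88720) → (-1.32,4.89)
v2: (3,-4.5) → rotate → (-2.47297,-4.80983) → ×s → (-3.03557,-5.90406) → (-3.04,-5.90)
v3: (4,-0.5) → rotate → (1.50846,-3.73826) → ×s → (1.85163,-4.58871) → (1.85,-4.59)
v4: (4,2) → rotate → (3.69289,-2.52242) → ×s → (4.53302,-3.09627) → (4.53,-3.10)
v5: (3.5,4) → rotate → (5.19726,-1.11286) → ×s → (6.37964,-1.36604) → (6.38,-1.37)

Cross-section at z=5.25: (-1.32,4.89) (-3.04,-5.90) (1.85,-4.59) (4.53,-3.10) (6.38,-1.37)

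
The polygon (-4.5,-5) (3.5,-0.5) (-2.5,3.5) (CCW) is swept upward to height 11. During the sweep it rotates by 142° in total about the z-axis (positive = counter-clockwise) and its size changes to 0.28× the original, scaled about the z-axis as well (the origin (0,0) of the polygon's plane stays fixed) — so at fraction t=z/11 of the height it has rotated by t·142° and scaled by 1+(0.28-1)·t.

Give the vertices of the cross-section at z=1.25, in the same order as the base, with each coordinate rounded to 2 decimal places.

t = z/height = 1.25/11 = 0.113636
s = 1 + (scale-1)·z/height = 1 + (0.28-1)·1.25/11 = 0.918182
θ = twist·z/height = 142°·1.25/11 = 16.1364° = 0.281633 rad
cos θ = 0.960603, sin θ = 0.277924 (intermediates below are computed at full precision and shown rounded to 5 d.p.)
v1: (-4.5,-5) → rotate → (-2.93309,-6.05367) → ×s → (-2.69311,-5.55837) → (-2.69,-5.56)
v2: (3.5,-0.5) → rotate → (3.50107,0.49243) → ×s → (3.21462,0.45214) → (3.21,0.45)
v3: (-2.5,3.5) → rotate → (-3.37424,2.66730) → ×s → (-3.09817,2.44907) → (-3.10,2.45)

Cross-section at z=1.25: (-2.69,-5.56) (3.21,0.45) (-3.10,2.45)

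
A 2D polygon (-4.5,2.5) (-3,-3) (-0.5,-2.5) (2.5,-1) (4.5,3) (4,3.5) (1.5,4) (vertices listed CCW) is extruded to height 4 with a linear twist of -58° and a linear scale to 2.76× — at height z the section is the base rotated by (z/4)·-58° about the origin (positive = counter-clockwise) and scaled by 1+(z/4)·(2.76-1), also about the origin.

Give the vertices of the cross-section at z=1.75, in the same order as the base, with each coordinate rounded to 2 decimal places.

t = z/height = 1.75/4 = 0.4375
s = 1 + (scale-1)·z/height = 1 + (2.76-1)·1.75/4 = 1.770000
θ = twist·z/height = -58°·1.75/4 = -25.3750° = -0.442877 rad
cos θ = 0.903522, sin θ = -0.428541 (intermediates below are computed at full precision and shown rounded to 5 d.p.)
v1: (-4.5,2.5) → rotate → (-2.99450,4.18724) → ×s → (-5.30026,7.41142) → (-5.30,7.41)
v2: (-3,-3) → rotate → (-3.99619,-1.42494) → ×s → (-7.07326,-2.52215) → (-7.07,-2.52)
v3: (-0.5,-2.5) → rotate → (-1.52311,-2.04454) → ×s → (-2.69591,-3.61883) → (-2.70,-3.62)
v4: (2.5,-1) → rotate → (1.83026,-1.97487) → ×s → (3.23957,-3.49553) → (3.24,-3.50)
v5: (4.5,3) → rotate → (5.35147,0.78213) → ×s → (9.47211,1.38438) → (9.47,1.38)
v6: (4,3.5) → rotate → (5.11398,1.44816) → ×s → (9.05175,2.56325) → (9.05,2.56)
v7: (1.5,4) → rotate → (3.06945,2.97128) → ×s → (5.43292,5.25916) → (5.43,5.26)

Cross-section at z=1.75: (-5.30,7.41) (-7.07,-2.52) (-2.70,-3.62) (3.24,-3.50) (9.47,1.38) (9.05,2.56) (5.43,5.26)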